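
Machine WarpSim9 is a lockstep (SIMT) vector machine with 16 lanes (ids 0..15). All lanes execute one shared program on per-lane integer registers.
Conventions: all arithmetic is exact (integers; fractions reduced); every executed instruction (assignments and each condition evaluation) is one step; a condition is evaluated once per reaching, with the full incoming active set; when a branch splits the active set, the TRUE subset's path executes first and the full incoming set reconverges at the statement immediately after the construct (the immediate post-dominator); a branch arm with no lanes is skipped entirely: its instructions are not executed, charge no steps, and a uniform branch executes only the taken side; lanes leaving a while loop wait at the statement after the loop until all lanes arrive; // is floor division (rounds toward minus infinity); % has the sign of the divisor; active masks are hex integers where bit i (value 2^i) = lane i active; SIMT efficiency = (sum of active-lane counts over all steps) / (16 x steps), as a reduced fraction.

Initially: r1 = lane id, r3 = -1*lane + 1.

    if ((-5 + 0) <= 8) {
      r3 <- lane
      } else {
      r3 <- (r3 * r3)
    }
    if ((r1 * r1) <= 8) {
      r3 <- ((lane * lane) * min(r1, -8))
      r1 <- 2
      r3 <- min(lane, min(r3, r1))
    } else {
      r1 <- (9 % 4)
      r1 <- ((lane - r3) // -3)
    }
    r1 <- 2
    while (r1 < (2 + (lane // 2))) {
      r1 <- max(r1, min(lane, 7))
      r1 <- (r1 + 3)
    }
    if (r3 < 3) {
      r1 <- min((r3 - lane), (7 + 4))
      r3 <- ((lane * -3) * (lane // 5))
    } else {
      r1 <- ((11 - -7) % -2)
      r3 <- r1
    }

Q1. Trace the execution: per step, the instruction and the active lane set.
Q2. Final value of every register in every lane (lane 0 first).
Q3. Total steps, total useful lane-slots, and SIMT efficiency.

step 0: eval ((-5 + 0) <= 8)         0xffff
step 1: r3 <- lane                   0xffff
step 2: eval ((r1 * r1) <= 8)        0xffff
step 3: r3 <- ((lane * lane) * min(r1, -8)) 0x0007
step 4: r1 <- 2                      0x0007
step 5: r3 <- min(lane, min(r3, r1)) 0x0007
step 6: r1 <- (9 % 4)                0xfff8
step 7: r1 <- ((lane - r3) // -3)    0xfff8
step 8: r1 <- 2                      0xffff
step 9: eval (r1 < (2 + (lane // 2))) 0xffff
step 10: r1 <- max(r1, min(lane, 7))  0xfffc
step 11: r1 <- (r1 + 3)               0xfffc
step 12: eval (r1 < (2 + (lane // 2))) 0xfffc
step 13: eval (r3 < 3)                0xffff
step 14: r1 <- min((r3 - lane), (7 + 4)) 0x0007
step 15: r3 <- ((lane * -3) * (lane // 5)) 0x0007
step 16: r1 <- ((11 - -7) % -2)       0xfff8
step 17: r3 <- r1                     0xfff8

Answer: 18 steps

r1: 0,-9,-34,0,0,0,0,0,0,0,0,0,0,0,0,0
r3: 0,0,0,0,0,0,0,0,0,0,0,0,0,0,0,0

steps = 18; useful = 205; efficiency = 205/288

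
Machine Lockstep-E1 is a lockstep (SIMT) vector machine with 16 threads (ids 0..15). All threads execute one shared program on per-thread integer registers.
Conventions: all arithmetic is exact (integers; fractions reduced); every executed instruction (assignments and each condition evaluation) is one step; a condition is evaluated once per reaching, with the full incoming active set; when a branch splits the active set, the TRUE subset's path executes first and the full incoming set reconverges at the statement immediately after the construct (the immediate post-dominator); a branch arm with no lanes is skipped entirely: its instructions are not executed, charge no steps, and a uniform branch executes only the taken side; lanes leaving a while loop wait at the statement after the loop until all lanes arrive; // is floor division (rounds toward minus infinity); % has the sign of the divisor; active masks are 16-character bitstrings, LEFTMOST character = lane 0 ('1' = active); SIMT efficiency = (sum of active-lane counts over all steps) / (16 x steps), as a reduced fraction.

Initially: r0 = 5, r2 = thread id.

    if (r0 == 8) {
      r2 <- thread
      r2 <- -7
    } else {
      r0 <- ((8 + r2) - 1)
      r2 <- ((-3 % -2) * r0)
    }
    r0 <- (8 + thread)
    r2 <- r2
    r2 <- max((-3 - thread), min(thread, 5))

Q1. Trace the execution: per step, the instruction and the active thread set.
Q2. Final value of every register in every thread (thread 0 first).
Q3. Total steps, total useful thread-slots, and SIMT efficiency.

step 0: eval (r0 == 8)               1111111111111111
step 1: r0 <- ((8 + r2) - 1)         1111111111111111
step 2: r2 <- ((-3 % -2) * r0)       1111111111111111
step 3: r0 <- (8 + thread)           1111111111111111
step 4: r2 <- r2                     1111111111111111
step 5: r2 <- max((-3 - thread), min(thread, 5)) 1111111111111111

Answer: 6 steps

r0: 8,9,10,11,12,13,14,15,16,17,18,19,20,21,22,23
r2: 0,1,2,3,4,5,5,5,5,5,5,5,5,5,5,5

steps = 6; useful = 96; efficiency = 96/96 = 1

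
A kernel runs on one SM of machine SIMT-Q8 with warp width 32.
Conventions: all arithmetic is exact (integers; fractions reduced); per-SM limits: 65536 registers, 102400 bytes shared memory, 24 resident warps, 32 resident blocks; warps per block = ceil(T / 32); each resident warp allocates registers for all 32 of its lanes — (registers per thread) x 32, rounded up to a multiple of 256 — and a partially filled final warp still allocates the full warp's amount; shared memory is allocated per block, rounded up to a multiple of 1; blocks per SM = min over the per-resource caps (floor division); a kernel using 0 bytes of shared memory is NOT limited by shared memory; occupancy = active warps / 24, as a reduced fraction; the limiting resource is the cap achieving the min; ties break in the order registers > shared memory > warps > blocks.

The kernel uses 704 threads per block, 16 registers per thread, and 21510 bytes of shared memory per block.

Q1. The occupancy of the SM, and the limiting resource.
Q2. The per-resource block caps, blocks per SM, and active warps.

Answer: occupancy 11/12, limited by warps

registers: 5 blocks
shared memory: 4 blocks
warps: 1 block
blocks: 32 blocks

Answer: 1 block, 22 active warps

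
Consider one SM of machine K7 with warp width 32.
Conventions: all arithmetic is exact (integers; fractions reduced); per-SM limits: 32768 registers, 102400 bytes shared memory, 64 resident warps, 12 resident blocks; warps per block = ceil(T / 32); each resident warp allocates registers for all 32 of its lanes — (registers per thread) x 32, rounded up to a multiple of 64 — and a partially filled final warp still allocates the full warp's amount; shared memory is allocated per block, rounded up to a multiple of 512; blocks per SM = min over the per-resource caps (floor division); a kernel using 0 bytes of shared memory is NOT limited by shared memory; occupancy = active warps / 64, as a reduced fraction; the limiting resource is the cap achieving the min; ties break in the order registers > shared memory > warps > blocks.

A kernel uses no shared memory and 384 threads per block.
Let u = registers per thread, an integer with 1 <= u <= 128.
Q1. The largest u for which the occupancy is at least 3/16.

Answer: u = 84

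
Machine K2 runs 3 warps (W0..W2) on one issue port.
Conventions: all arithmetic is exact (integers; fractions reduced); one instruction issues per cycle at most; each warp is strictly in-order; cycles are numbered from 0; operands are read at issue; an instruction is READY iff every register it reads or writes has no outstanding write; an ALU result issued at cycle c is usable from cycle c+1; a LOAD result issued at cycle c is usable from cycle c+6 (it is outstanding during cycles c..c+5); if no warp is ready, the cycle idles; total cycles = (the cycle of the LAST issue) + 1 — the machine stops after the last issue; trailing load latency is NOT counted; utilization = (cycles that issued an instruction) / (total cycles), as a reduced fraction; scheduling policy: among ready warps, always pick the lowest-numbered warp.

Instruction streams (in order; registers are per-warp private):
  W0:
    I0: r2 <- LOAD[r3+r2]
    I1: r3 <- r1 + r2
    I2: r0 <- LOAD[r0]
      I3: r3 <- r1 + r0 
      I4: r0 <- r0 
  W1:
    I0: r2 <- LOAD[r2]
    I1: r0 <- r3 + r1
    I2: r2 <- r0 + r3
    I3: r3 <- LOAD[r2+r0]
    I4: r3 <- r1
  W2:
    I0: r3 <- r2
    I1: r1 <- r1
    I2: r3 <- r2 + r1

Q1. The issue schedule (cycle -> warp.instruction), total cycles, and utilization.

cycle 0: W0.I0
cycle 1: W1.I0
cycle 2: W1.I1
cycle 3: W2.I0
cycle 4: W2.I1
cycle 5: W2.I2
cycle 6: W0.I1
cycle 7: W0.I2
cycle 8: W1.I2
cycle 9: W1.I3
cycle 10: idle
cycle 11: idle
cycle 12: idle
cycle 13: W0.I3
cycle 14: W0.I4
cycle 15: W1.I4

Answer: 16 cycles, utilization 13/16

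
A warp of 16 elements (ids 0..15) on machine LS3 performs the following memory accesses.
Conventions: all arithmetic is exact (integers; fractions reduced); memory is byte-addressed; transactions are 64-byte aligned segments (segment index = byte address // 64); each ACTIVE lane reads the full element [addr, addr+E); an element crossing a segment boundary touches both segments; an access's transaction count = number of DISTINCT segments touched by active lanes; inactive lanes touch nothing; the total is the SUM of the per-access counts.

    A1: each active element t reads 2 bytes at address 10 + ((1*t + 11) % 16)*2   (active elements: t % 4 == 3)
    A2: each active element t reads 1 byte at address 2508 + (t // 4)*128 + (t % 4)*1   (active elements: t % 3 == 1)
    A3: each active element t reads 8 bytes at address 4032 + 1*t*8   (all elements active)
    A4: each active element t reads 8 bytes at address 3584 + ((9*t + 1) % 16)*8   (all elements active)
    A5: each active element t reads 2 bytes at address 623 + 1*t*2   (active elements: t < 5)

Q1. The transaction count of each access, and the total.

A1: 1 transaction
A2: 4 transactions
A3: 2 transactions
A4: 2 transactions
A5: 1 transaction

Answer: 1,4,2,2,1; total 10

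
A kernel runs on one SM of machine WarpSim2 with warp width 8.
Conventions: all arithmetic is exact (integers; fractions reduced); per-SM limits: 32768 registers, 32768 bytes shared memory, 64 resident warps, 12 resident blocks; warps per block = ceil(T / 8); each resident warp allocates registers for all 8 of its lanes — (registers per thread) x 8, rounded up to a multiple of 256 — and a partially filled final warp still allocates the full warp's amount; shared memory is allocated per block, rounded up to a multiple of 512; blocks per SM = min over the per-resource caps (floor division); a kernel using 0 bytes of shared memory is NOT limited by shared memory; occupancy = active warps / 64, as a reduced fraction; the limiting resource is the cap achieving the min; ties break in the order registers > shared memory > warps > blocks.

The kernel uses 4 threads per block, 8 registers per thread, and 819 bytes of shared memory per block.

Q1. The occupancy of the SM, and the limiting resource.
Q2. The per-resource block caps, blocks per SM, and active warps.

Answer: occupancy 3/16, limited by blocks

registers: 128 blocks
shared memory: 32 blocks
warps: 64 blocks
blocks: 12 blocks

Answer: 12 blocks, 12 active warps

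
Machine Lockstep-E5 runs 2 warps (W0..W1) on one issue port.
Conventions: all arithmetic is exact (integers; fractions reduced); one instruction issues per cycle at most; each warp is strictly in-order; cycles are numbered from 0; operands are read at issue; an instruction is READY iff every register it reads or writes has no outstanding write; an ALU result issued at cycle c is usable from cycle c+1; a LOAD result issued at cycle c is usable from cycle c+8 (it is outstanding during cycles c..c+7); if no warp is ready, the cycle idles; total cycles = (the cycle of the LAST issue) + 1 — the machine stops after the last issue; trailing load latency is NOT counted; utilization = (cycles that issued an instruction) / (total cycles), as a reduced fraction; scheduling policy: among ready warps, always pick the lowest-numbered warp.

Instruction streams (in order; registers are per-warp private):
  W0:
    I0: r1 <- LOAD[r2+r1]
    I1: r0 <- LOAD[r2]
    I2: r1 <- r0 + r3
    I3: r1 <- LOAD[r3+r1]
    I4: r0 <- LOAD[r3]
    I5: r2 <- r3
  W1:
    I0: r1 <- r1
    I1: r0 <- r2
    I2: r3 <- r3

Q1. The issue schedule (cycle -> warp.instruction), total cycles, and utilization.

cycle 0: W0.I0
cycle 1: W0.I1
cycle 2: W1.I0
cycle 3: W1.I1
cycle 4: W1.I2
cycle 5: idle
cycle 6: idle
cycle 7: idle
cycle 8: idle
cycle 9: W0.I2
cycle 10: W0.I3
cycle 11: W0.I4
cycle 12: W0.I5

Answer: 13 cycles, utilization 9/13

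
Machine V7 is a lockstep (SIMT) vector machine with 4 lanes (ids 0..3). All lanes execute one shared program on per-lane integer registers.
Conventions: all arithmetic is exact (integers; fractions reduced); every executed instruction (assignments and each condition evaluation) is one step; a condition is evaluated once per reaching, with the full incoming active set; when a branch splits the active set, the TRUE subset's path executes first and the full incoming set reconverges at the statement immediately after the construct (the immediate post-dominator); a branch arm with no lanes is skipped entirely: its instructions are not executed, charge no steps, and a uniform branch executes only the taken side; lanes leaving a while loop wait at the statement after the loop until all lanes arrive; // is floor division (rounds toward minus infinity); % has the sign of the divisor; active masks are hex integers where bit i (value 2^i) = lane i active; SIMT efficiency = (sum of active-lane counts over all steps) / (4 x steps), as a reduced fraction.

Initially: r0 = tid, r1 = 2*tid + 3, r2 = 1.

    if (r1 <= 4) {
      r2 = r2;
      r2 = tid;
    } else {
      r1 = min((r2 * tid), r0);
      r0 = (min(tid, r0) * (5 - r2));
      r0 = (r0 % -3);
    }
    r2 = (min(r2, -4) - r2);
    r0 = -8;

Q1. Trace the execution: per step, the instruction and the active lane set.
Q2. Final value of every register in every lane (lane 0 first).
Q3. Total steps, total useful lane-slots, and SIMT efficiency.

step 0: eval (r1 <= 4)               0xf
step 1: r2 <- r2                     0x1
step 2: r2 <- tid                    0x1
step 3: r1 <- min((r2 * tid), r0)    0xe
step 4: r0 <- (min(tid, r0) * (5 - r2)) 0xe
step 5: r0 <- (r0 % -3)              0xe
step 6: r2 <- (min(r2, -4) - r2)     0xf
step 7: r0 <- -8                     0xf

Answer: 8 steps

r0: -8,-8,-8,-8
r1: 3,1,2,3
r2: -4,-5,-5,-5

steps = 8; useful = 23; efficiency = 23/32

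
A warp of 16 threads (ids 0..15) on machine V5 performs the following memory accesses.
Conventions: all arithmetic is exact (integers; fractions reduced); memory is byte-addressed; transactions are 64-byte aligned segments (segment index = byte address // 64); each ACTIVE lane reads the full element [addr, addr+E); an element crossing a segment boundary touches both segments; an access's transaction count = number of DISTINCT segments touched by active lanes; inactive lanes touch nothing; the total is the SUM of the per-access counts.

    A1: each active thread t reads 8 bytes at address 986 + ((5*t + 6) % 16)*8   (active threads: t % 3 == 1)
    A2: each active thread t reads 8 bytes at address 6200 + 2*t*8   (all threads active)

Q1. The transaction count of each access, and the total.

A1: 1 transaction
A2: 5 transactions

Answer: 1,5; total 6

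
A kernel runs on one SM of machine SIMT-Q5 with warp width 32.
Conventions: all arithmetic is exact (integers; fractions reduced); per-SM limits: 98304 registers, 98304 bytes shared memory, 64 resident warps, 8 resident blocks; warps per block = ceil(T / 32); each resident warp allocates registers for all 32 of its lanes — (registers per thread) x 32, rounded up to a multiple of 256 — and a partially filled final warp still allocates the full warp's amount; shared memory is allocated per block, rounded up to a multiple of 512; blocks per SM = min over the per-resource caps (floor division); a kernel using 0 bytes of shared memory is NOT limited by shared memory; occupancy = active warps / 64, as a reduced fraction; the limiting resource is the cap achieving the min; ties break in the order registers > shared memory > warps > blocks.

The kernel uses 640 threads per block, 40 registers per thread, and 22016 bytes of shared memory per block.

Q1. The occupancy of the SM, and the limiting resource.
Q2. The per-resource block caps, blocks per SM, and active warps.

Answer: occupancy 15/16, limited by registers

registers: 3 blocks
shared memory: 4 blocks
warps: 3 blocks
blocks: 8 blocks

Answer: 3 blocks, 60 active warps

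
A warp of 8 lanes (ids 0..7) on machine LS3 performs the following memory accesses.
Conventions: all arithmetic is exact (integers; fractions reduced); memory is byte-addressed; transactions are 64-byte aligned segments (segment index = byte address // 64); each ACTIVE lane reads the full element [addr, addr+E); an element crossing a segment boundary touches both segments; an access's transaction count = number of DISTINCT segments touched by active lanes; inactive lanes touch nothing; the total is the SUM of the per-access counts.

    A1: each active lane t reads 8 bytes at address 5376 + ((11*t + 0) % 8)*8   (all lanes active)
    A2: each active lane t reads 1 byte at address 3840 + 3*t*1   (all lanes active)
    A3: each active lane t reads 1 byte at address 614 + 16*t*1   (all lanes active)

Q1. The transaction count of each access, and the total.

A1: 1 transaction
A2: 1 transaction
A3: 3 transactions

Answer: 1,1,3; total 5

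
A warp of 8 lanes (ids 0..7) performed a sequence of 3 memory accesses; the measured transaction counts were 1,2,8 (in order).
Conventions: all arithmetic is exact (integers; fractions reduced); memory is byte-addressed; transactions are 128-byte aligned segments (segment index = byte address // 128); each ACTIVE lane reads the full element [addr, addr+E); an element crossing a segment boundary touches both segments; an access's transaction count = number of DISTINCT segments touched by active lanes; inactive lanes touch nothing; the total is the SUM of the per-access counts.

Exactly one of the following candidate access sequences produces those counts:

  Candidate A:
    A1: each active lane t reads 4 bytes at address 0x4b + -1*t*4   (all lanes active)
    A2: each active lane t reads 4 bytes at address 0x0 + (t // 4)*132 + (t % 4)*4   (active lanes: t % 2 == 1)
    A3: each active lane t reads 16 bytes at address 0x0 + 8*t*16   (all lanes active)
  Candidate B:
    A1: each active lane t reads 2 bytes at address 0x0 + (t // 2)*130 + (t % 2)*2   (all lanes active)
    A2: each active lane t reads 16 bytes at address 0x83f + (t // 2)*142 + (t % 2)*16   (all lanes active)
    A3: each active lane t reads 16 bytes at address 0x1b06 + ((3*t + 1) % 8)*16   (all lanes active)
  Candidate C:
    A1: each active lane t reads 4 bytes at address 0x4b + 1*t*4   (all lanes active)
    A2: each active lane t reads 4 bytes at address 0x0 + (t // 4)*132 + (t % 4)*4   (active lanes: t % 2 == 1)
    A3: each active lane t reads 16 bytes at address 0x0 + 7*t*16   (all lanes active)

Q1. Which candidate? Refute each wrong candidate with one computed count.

B: A1 gives 4 transactions, not 1
C: A3 gives 7 transactions, not 8
A: all counts match (1,2,8)

Answer: A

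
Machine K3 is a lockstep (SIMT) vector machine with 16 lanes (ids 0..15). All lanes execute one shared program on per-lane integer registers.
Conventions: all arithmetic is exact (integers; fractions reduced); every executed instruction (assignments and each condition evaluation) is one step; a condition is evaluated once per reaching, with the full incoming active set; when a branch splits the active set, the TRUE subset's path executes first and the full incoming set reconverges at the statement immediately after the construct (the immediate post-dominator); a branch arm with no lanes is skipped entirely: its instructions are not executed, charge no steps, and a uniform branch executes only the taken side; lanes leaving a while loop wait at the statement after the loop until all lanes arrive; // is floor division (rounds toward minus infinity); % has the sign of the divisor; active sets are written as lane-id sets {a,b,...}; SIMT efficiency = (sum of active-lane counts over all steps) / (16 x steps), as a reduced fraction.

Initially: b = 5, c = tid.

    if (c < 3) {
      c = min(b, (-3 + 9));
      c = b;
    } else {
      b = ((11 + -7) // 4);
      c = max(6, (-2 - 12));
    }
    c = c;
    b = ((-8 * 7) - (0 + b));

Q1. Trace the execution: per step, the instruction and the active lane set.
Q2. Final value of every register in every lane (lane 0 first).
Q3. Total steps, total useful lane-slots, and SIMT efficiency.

step 0: eval (c < 3)                 {0,1,2,3,4,5,6,7,8,9,10,11,12,13,14,15}
step 1: c <- min(b, (-3 + 9))        {0,1,2}
step 2: c <- b                       {0,1,2}
step 3: b <- ((11 + -7) // 4)        {3,4,5,6,7,8,9,10,11,12,13,14,15}
step 4: c <- max(6, (-2 - 12))       {3,4,5,6,7,8,9,10,11,12,13,14,15}
step 5: c <- c                       {0,1,2,3,4,5,6,7,8,9,10,11,12,13,14,15}
step 6: b <- ((-8 * 7) - (0 + b))    {0,1,2,3,4,5,6,7,8,9,10,11,12,13,14,15}

Answer: 7 steps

b: -61,-61,-61,-57,-57,-57,-57,-57,-57,-57,-57,-57,-57,-57,-57,-57
c: 5,5,5,6,6,6,6,6,6,6,6,6,6,6,6,6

steps = 7; useful = 80; efficiency = 80/112 = 5/7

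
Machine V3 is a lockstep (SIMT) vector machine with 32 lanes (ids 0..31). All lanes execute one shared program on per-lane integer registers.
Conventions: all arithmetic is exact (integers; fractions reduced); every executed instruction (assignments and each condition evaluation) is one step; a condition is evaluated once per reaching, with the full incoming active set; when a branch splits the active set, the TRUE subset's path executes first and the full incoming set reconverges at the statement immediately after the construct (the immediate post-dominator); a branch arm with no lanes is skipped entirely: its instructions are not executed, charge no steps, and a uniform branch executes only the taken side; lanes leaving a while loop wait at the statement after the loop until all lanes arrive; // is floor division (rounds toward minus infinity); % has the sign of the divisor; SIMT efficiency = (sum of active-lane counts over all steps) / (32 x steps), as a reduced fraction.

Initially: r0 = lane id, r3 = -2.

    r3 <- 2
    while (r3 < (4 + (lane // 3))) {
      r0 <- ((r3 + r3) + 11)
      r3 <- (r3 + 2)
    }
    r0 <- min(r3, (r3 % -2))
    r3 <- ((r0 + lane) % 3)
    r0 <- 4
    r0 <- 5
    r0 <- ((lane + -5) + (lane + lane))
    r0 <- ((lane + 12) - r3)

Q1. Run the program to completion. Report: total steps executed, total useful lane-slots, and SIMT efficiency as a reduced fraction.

Answer: 26 steps, 607 useful, 607/832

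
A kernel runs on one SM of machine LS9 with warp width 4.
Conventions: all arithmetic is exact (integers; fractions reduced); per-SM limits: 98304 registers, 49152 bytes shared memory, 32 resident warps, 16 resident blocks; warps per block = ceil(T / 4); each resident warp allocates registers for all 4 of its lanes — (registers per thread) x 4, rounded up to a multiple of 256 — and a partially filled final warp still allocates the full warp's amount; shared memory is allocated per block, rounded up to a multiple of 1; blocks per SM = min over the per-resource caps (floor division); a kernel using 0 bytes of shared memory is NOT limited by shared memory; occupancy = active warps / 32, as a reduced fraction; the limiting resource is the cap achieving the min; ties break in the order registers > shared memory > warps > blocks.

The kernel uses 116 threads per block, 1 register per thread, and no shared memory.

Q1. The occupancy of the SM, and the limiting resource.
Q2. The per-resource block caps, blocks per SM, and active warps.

Answer: occupancy 29/32, limited by warps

registers: 13 blocks
shared memory: no limit (kernel uses none)
warps: 1 block
blocks: 16 blocks

Answer: 1 block, 29 active warps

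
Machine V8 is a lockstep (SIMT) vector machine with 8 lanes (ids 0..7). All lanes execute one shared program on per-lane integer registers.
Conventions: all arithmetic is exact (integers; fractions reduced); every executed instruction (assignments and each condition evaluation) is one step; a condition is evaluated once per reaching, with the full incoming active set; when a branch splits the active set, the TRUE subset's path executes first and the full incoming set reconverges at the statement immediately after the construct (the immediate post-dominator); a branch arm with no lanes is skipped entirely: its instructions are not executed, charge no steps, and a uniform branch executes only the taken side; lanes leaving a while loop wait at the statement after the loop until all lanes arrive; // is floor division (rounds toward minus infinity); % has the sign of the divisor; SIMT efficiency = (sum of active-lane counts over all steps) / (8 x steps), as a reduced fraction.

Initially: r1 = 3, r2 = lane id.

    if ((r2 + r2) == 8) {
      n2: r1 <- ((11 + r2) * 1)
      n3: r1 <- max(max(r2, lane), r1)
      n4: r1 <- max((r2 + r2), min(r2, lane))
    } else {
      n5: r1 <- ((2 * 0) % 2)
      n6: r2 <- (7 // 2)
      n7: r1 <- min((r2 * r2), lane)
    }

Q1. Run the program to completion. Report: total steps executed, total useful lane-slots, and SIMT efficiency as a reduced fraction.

Answer: 7 steps, 32 useful, 4/7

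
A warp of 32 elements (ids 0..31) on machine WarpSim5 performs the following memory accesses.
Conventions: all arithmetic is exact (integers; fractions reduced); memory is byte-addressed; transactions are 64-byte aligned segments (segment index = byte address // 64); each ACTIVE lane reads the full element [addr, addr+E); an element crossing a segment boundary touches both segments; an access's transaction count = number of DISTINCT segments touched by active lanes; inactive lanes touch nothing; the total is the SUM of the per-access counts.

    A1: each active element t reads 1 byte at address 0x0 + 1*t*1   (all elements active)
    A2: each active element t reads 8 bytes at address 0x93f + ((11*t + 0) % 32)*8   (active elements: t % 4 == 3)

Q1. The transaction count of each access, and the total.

A1: 1 transaction
A2: 4 transactions

Answer: 1,4; total 5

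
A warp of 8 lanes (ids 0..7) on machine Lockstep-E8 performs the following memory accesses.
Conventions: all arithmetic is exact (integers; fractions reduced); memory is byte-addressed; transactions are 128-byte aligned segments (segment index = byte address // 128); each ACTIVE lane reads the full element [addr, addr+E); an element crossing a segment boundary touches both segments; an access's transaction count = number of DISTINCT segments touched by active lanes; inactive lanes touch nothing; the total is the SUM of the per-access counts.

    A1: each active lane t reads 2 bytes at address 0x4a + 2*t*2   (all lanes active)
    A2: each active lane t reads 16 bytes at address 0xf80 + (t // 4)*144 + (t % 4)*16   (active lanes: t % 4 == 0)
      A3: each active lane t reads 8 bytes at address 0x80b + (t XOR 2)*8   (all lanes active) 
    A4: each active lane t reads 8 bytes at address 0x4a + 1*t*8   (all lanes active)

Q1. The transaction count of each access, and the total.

A1: 1 transaction
A2: 2 transactions
A3: 1 transaction
A4: 2 transactions

Answer: 1,2,1,2; total 6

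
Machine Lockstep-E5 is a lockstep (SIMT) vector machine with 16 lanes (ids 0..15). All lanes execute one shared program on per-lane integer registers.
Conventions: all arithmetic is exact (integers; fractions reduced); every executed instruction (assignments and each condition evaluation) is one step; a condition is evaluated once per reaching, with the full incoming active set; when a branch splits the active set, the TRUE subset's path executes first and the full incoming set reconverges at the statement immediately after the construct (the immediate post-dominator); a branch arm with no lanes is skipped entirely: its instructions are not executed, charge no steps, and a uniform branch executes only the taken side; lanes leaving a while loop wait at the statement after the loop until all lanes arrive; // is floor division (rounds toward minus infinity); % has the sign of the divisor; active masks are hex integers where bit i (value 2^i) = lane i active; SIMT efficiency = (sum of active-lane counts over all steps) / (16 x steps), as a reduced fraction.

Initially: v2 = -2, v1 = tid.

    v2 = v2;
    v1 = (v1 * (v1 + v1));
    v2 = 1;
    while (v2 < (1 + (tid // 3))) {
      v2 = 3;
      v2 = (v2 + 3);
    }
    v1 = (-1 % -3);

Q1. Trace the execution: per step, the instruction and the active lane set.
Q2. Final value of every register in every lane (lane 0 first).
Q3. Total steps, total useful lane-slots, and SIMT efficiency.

step 0: v2 <- v2                     0xffff
step 1: v1 <- (v1 * (v1 + v1))       0xffff
step 2: v2 <- 1                      0xffff
step 3: eval (v2 < (1 + (tid // 3))) 0xffff
step 4: v2 <- 3                      0xfff8
step 5: v2 <- (v2 + 3)               0xfff8
step 6: eval (v2 < (1 + (tid // 3))) 0xfff8
step 7: v1 <- (-1 % -3)              0xffff

Answer: 8 steps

v2: 1,1,1,6,6,6,6,6,6,6,6,6,6,6,6,6
v1: -1,-1,-1,-1,-1,-1,-1,-1,-1,-1,-1,-1,-1,-1,-1,-1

steps = 8; useful = 119; efficiency = 119/128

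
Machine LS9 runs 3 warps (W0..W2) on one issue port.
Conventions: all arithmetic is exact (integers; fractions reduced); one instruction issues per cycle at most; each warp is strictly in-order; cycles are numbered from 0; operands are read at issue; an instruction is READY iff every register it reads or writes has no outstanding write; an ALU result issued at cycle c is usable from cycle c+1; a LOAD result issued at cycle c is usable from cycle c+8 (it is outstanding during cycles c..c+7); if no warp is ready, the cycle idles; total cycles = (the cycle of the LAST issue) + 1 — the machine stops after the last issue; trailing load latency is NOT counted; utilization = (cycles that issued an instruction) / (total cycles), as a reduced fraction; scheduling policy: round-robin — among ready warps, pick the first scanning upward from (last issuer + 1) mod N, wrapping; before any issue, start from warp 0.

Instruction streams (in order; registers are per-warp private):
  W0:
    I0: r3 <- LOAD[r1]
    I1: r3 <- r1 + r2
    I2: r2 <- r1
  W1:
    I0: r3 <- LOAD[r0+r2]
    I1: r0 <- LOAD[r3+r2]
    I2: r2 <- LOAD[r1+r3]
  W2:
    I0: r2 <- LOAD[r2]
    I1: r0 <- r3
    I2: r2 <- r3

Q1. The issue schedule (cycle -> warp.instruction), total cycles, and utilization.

cycle 0: W0.I0
cycle 1: W1.I0
cycle 2: W2.I0
cycle 3: W2.I1
cycle 4: idle
cycle 5: idle
cycle 6: idle
cycle 7: idle
cycle 8: W0.I1
cycle 9: W1.I1
cycle 10: W2.I2
cycle 11: W0.I2
cycle 12: W1.I2

Answer: 13 cycles, utilization 9/13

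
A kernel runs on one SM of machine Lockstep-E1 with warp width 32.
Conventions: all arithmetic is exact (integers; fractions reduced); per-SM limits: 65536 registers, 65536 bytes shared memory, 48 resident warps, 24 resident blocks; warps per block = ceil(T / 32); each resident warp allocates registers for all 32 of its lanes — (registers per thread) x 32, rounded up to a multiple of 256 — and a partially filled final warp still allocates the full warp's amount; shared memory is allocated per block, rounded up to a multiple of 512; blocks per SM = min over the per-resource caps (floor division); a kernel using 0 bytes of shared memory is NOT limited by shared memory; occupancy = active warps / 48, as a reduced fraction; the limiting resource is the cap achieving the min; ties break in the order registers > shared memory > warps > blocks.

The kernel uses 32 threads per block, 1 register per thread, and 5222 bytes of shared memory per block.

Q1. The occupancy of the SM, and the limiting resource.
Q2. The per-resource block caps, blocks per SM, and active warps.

Answer: occupancy 11/48, limited by shared memory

registers: 256 blocks
shared memory: 11 blocks
warps: 48 blocks
blocks: 24 blocks

Answer: 11 blocks, 11 active warps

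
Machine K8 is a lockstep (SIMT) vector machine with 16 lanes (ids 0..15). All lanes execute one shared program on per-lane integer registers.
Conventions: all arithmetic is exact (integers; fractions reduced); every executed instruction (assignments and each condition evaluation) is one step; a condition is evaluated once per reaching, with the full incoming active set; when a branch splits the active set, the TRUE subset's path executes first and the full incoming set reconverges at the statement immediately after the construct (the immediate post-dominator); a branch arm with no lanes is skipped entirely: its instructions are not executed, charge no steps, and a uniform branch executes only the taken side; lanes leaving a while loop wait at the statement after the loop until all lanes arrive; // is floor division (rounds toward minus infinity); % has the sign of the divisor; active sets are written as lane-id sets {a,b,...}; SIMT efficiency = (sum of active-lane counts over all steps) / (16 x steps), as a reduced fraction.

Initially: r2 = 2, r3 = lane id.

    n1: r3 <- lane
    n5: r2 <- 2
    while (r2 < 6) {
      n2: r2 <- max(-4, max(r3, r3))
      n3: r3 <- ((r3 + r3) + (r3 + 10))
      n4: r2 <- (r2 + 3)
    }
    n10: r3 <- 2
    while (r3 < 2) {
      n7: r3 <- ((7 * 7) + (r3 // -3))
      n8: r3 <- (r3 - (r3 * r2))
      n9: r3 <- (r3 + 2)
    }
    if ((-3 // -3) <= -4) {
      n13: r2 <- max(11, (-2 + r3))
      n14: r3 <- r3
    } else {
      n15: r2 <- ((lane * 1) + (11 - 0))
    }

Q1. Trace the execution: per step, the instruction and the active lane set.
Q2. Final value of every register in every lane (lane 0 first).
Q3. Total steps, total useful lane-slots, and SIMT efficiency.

step 0: r3 <- lane                   {0,1,2,3,4,5,6,7,8,9,10,11,12,13,14,15}
step 1: r2 <- 2                      {0,1,2,3,4,5,6,7,8,9,10,11,12,13,14,15}
step 2: eval (r2 < 6)                {0,1,2,3,4,5,6,7,8,9,10,11,12,13,14,15}
step 3: r2 <- max(-4, max(r3, r3))   {0,1,2,3,4,5,6,7,8,9,10,11,12,13,14,15}
step 4: r3 <- ((r3 + r3) + (r3 + 10)) {0,1,2,3,4,5,6,7,8,9,10,11,12,13,14,15}
step 5: r2 <- (r2 + 3)               {0,1,2,3,4,5,6,7,8,9,10,11,12,13,14,15}
step 6: eval (r2 < 6)                {0,1,2,3,4,5,6,7,8,9,10,11,12,13,14,15}
step 7: r2 <- max(-4, max(r3, r3))   {0,1,2}
step 8: r3 <- ((r3 + r3) + (r3 + 10)) {0,1,2}
step 9: r2 <- (r2 + 3)               {0,1,2}
step 10: eval (r2 < 6)                {0,1,2}
step 11: r3 <- 2                      {0,1,2,3,4,5,6,7,8,9,10,11,12,13,14,15}
step 12: eval (r3 < 2)                {0,1,2,3,4,5,6,7,8,9,10,11,12,13,14,15}
step 13: eval ((-3 // -3) <= -4)      {0,1,2,3,4,5,6,7,8,9,10,11,12,13,14,15}
step 14: r2 <- ((lane * 1) + (11 - 0)) {0,1,2,3,4,5,6,7,8,9,10,11,12,13,14,15}

Answer: 15 steps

r2: 11,12,13,14,15,16,17,18,19,20,21,22,23,24,25,26
r3: 2,2,2,2,2,2,2,2,2,2,2,2,2,2,2,2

steps = 15; useful = 188; efficiency = 188/240 = 47/60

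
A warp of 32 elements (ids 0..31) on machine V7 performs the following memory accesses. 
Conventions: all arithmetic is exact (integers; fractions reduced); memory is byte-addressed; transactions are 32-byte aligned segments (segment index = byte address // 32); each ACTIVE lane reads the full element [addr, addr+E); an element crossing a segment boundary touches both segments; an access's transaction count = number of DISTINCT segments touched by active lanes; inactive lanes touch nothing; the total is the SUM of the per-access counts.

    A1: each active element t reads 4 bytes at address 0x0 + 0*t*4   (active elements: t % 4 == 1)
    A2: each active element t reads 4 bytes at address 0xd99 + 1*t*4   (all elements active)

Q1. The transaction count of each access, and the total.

A1: 1 transaction
A2: 5 transactions

Answer: 1,5; total 6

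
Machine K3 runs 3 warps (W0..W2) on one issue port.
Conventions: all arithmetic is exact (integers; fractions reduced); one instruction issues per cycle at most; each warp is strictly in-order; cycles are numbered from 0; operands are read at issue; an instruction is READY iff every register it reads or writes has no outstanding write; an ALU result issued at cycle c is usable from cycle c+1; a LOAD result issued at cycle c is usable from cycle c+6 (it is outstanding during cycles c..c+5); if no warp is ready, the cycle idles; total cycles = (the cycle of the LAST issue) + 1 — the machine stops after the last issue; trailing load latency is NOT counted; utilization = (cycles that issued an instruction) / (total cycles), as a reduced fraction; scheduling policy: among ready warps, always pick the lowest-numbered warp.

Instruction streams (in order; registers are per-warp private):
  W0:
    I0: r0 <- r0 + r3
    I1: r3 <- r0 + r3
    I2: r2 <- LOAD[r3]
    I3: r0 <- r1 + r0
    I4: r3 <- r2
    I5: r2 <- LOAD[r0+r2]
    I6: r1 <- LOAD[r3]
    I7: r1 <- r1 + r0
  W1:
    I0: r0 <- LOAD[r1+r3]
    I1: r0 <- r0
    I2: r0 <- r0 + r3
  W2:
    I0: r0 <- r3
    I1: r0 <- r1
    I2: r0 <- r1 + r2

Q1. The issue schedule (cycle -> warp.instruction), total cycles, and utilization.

cycle 0: W0.I0
cycle 1: W0.I1
cycle 2: W0.I2
cycle 3: W0.I3
cycle 4: W1.I0
cycle 5: W2.I0
cycle 6: W2.I1
cycle 7: W2.I2
cycle 8: W0.I4
cycle 9: W0.I5
cycle 10: W0.I6
cycle 11: W1.I1
cycle 12: W1.I2
cycle 13: idle
cycle 14: idle
cycle 15: idle
cycle 16: W0.I7

Answer: 17 cycles, utilization 14/17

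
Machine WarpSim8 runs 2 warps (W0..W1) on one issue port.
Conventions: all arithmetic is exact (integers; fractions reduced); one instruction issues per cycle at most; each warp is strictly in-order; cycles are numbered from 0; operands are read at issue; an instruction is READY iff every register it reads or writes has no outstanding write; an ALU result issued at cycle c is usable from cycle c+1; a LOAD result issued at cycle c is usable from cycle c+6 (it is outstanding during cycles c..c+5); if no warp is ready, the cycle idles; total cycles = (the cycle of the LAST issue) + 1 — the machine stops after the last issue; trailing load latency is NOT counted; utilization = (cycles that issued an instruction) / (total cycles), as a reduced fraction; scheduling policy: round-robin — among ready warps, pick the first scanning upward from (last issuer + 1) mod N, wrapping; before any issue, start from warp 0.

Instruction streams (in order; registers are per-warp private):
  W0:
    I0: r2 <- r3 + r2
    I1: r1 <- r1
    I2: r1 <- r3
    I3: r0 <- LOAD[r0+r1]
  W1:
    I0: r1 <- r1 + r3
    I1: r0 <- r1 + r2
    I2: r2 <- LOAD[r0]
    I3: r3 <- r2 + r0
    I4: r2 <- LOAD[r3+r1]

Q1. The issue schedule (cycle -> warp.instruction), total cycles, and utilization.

cycle 0: W0.I0
cycle 1: W1.I0
cycle 2: W0.I1
cycle 3: W1.I1
cycle 4: W0.I2
cycle 5: W1.I2
cycle 6: W0.I3
cycle 7: idle
cycle 8: idle
cycle 9: idle
cycle 10: idle
cycle 11: W1.I3
cycle 12: W1.I4

Answer: 13 cycles, utilization 9/13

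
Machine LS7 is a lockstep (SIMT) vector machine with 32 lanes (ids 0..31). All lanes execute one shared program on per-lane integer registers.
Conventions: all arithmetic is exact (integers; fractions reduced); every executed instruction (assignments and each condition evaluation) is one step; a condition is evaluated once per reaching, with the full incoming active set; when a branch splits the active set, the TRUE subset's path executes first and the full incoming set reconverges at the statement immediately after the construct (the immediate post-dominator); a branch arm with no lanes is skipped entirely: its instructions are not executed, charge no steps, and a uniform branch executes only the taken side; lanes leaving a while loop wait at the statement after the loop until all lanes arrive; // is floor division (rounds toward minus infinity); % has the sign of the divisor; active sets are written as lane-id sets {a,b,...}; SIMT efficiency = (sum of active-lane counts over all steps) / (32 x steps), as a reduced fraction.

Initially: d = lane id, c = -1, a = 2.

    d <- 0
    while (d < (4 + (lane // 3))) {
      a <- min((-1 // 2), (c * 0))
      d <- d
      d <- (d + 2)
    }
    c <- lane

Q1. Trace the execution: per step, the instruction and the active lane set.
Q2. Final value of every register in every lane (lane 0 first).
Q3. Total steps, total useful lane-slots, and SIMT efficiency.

step 0: d <- 0                       {0,1,2,3,4,5,6,7,8,9,10,11,12,13,14,15,16,17,18,19,20,21,22,23,24,25,26,27,28,29,30,31}
step 1: eval (d < (4 + (lane // 3))) {0,1,2,3,4,5,6,7,8,9,10,11,12,13,14,15,16,17,18,19,20,21,22,23,24,25,26,27,28,29,30,31}
step 2: a <- min((-1 // 2), (c * 0)) {0,1,2,3,4,5,6,7,8,9,10,11,12,13,14,15,16,17,18,19,20,21,22,23,24,25,26,27,28,29,30,31}
step 3: d <- d                       {0,1,2,3,4,5,6,7,8,9,10,11,12,13,14,15,16,17,18,19,20,21,22,23,24,25,26,27,28,29,30,31}
step 4: d <- (d + 2)                 {0,1,2,3,4,5,6,7,8,9,10,11,12,13,14,15,16,17,18,19,20,21,22,23,24,25,26,27,28,29,30,31}
step 5: eval (d < (4 + (lane // 3))) {0,1,2,3,4,5,6,7,8,9,10,11,12,13,14,15,16,17,18,19,20,21,22,23,24,25,26,27,28,29,30,31}
step 6: a <- min((-1 // 2), (c * 0)) {0,1,2,3,4,5,6,7,8,9,10,11,12,13,14,15,16,17,18,19,20,21,22,23,24,25,26,27,28,29,30,31}
step 7: d <- d                       {0,1,2,3,4,5,6,7,8,9,10,11,12,13,14,15,16,17,18,19,20,21,22,23,24,25,26,27,28,29,30,31}
step 8: d <- (d + 2)                 {0,1,2,3,4,5,6,7,8,9,10,11,12,13,14,15,16,17,18,19,20,21,22,23,24,25,26,27,28,29,30,31}
step 9: eval (d < (4 + (lane // 3))) {0,1,2,3,4,5,6,7,8,9,10,11,12,13,14,15,16,17,18,19,20,21,22,23,24,25,26,27,28,29,30,31}
step 10: a <- min((-1 // 2), (c * 0)) {3,4,5,6,7,8,9,10,11,12,13,14,15,16,17,18,19,20,21,22,23,24,25,26,27,28,29,30,31}
step 11: d <- d                       {3,4,5,6,7,8,9,10,11,12,13,14,15,16,17,18,19,20,21,22,23,24,25,26,27,28,29,30,31}
step 12: d <- (d + 2)                 {3,4,5,6,7,8,9,10,11,12,13,14,15,16,17,18,19,20,21,22,23,24,25,26,27,28,29,30,31}
step 13: eval (d < (4 + (lane // 3))) {3,4,5,6,7,8,9,10,11,12,13,14,15,16,17,18,19,20,21,22,23,24,25,26,27,28,29,30,31}
step 14: a <- min((-1 // 2), (c * 0)) {9,10,11,12,13,14,15,16,17,18,19,20,21,22,23,24,25,26,27,28,29,30,31}
step 15: d <- d                       {9,10,11,12,13,14,15,16,17,18,19,20,21,22,23,24,25,26,27,28,29,30,31}
step 16: d <- (d + 2)                 {9,10,11,12,13,14,15,16,17,18,19,20,21,22,23,24,25,26,27,28,29,30,31}
step 17: eval (d < (4 + (lane // 3))) {9,10,11,12,13,14,15,16,17,18,19,20,21,22,23,24,25,26,27,28,29,30,31}
step 18: a <- min((-1 // 2), (c * 0)) {15,16,17,18,19,20,21,22,23,24,25,26,27,28,29,30,31}
step 19: d <- d                       {15,16,17,18,19,20,21,22,23,24,25,26,27,28,29,30,31}
step 20: d <- (d + 2)                 {15,16,17,18,19,20,21,22,23,24,25,26,27,28,29,30,31}
step 21: eval (d < (4 + (lane // 3))) {15,16,17,18,19,20,21,22,23,24,25,26,27,28,29,30,31}
step 22: a <- min((-1 // 2), (c * 0)) {21,22,23,24,25,26,27,28,29,30,31}
step 23: d <- d                       {21,22,23,24,25,26,27,28,29,30,31}
step 24: d <- (d + 2)                 {21,22,23,24,25,26,27,28,29,30,31}
step 25: eval (d < (4 + (lane // 3))) {21,22,23,24,25,26,27,28,29,30,31}
step 26: a <- min((-1 // 2), (c * 0)) {27,28,29,30,31}
step 27: d <- d                       {27,28,29,30,31}
step 28: d <- (d + 2)                 {27,28,29,30,31}
step 29: eval (d < (4 + (lane // 3))) {27,28,29,30,31}
step 30: c <- lane                    {0,1,2,3,4,5,6,7,8,9,10,11,12,13,14,15,16,17,18,19,20,21,22,23,24,25,26,27,28,29,30,31}

Answer: 31 steps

d: 4,4,4,6,6,6,6,6,6,8,8,8,8,8,8,10,10,10,10,10,10,12,12,12,12,12,12,14,14,14,14,14
c: 0,1,2,3,4,5,6,7,8,9,10,11,12,13,14,15,16,17,18,19,20,21,22,23,24,25,26,27,28,29,30,31
a: -1,-1,-1,-1,-1,-1,-1,-1,-1,-1,-1,-1,-1,-1,-1,-1,-1,-1,-1,-1,-1,-1,-1,-1,-1,-1,-1,-1,-1,-1,-1,-1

steps = 31; useful = 692; efficiency = 692/992 = 173/248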